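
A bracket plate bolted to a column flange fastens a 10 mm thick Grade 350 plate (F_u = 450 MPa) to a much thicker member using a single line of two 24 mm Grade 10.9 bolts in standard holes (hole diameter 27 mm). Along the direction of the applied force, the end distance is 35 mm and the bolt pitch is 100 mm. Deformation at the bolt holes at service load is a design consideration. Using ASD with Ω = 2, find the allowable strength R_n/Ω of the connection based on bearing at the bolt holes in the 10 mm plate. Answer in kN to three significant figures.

Per bolt r_n = 1.2 l_c t F_u ≤ 2.4 d t F_u; upper limit = 2.4 × 24 × 10 × 450 / 1000 = 259.2 kN.
Edge bolt: l_c = 35 − 27/2 = 21.5 mm → 1.2 × 21.5 × 10 × 450 / 1000 = 116.1 → r_n = 116.1 kN.
Interior bolts: l_c = 100 − 27 = 73 mm → 1.2 × 73 × 10 × 450 / 1000 = 394.2 → r_n = 259.2 kN.
R_n = 1 × 116.1 + 1 × 259.2 = 375.3 kN.
Allowable strength R_n/Ω = 375.3 / 2 = 188 kN.

188 kN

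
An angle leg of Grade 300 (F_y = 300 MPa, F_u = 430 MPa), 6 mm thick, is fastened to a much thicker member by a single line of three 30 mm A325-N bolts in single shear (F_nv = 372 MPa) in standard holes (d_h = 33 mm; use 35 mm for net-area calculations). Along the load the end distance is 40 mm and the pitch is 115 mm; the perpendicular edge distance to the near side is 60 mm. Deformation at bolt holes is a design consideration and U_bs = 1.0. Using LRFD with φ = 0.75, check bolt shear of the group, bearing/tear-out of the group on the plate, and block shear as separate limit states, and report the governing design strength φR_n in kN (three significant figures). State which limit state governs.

Bolt shear: A_b = π·30²/4 = 706.9 mm²; R_n = 372 × 706.9 × 3 × 1 / 1000 = 788.9 kN → 0.75 × 788.9 = 592 kN.
Bearing: edge l_c = 23.5, r_n = 72.76 kN; interior l_c = 82, r_n = 185.8 kN; R_n = 72.76 + 2·185.8 = 444.3 kN → 333 kN.
Block shear: A_gv = 1620, A_nv = 1095, A_nt = 255 mm²; R_n = min(0.6F_uA_nv, 0.6F_yA_gv) + U_bs·F_u·A_nt = 392.2 kN → 294 kN.
Block shear governs: 294 kN.

294 kN (block shear governs)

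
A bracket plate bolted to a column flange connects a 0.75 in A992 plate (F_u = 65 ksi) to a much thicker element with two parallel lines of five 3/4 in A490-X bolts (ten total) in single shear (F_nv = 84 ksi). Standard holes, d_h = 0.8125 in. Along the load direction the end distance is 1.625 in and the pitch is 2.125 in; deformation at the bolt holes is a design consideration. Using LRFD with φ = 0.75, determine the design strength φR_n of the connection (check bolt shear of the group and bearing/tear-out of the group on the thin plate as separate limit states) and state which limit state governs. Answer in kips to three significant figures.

Bolt shear: A_b = π·0.75²/4 = 0.4418 in²; R_n = 84 × 0.4418 × 10 × 1 = 371.1 kips → 0.75 × 371.1 = 278 kips.
Bearing (1.2 l_c t F_u ≤ 2.4 d t F_u): upper limit = 2.4·0.75·0.75·65 = 87.75 kips.
  Edge l_c = 1.625 − 0.8125/2 = 1.219 → r_n = 71.3 kips; interior l_c = 2.125 − 0.8125 = 1.312 → r_n = 76.78 kips.
  R_n,bearing = 2·71.3 + 8·76.78 = 756.8 kips → 0.75 × 756.8 = 568 kips.
Bolt shear governs: 278 kips.

278 kips (bolt shear governs)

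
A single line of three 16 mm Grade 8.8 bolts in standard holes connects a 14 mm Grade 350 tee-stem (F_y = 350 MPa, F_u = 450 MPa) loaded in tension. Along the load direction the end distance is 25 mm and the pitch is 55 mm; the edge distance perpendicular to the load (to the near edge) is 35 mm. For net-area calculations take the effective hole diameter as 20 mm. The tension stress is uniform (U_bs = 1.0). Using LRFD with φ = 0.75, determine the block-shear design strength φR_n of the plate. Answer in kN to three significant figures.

359 kN

Shear plane L_v = 25 + 2·55 = 135 mm; A_gv = 135 × 14 = 1890 mm².
A_nv = (135 − 2.5·20) × 14 = 1190 mm².
A_nt = (35 − 0.5·20) × 14 = 350 mm².
0.6 F_u A_nv = 321.3 kN; 0.6 F_y A_gv = 396.9 kN → shear rupture governs the shear term.
R_n = 321.3 + 1.0 × 450 × 350 / 1000 = 478.8 kN.
Design strength φR_n = 0.75 × 478.8 = 359 kN.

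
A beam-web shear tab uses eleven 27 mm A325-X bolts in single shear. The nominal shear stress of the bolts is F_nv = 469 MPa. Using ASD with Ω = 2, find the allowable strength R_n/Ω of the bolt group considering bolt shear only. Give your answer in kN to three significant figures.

A_b = π × 27² / 4 = 572.6 mm².
R_n = F_nv · A_b · n · n_s = 469 × 572.6 × 11 × 1 / 1000 = 2954 kN.
Allowable strength R_n/Ω = 2954 / 2 = 1480 kN.

1480 kN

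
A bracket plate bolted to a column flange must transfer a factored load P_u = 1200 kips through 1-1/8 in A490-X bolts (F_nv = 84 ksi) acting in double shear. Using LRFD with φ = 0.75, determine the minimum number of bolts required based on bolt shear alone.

A_b = π·1.125²/4 = 0.994 in².
Per-bolt design strength φR_n = 0.75 × 84 × 0.994 × 2 = 125.2 kips.
n ≥ 1200 / 125.2 = 9.581 → use 10 bolts.

10 bolts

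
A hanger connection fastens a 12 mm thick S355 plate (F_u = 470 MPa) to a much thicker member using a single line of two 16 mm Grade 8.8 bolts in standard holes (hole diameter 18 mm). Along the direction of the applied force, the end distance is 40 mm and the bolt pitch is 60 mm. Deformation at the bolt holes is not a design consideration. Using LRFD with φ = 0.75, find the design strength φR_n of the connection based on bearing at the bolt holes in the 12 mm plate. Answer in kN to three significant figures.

Per bolt r_n = 1.5 l_c t F_u ≤ 3.0 d t F_u; upper limit = 3.0 × 16 × 12 × 470 / 1000 = 270.7 kN.
Edge bolt: l_c = 40 − 18/2 = 31 mm → 1.5 × 31 × 12 × 470 / 1000 = 262.3 → r_n = 262.3 kN.
Interior bolts: l_c = 60 − 18 = 42 mm → 1.5 × 42 × 12 × 470 / 1000 = 355.3 → r_n = 270.7 kN.
R_n = 1 × 262.3 + 1 × 270.7 = 533 kN.
Design strength φR_n = 0.75 × 533 = 400 kN.

400 kN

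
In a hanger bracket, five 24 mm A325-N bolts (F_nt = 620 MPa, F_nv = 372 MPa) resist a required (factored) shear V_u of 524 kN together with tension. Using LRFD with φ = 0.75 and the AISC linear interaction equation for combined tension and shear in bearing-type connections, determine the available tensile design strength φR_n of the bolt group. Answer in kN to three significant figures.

A_b = π·24²/4 = 452.4 mm²; f_rv = 524 × 1000 / (5 × 452.4) = 231.7 MPa.
F'_nt = 1.3 F_nt − (F_nt / φF_nv) f_rv = 1.3·620 − (620/(0.75·372))·231.7 = 291.2 MPa, capped at F_nt → F'_nt = 291.2 MPa.
R_n = F'_nt · A_b · n = 291.2 × 452.4 × 5 / 1000 = 658.7 kN.
Design strength φR_n = 0.75 × 658.7 = 494 kN.

494 kN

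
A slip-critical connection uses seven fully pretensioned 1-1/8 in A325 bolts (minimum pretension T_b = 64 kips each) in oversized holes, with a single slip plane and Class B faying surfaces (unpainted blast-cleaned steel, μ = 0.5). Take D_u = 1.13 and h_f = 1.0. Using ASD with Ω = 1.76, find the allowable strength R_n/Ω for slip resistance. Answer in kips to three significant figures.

144 kips

R_n = μ · D_u · h_f · T_b · n_s · n_b = 0.5 × 1.13 × 1.0 × 64 × 1 × 7 = 253.1 kips.
Allowable strength R_n/Ω = 253.1 / 1.76 = 144 kips.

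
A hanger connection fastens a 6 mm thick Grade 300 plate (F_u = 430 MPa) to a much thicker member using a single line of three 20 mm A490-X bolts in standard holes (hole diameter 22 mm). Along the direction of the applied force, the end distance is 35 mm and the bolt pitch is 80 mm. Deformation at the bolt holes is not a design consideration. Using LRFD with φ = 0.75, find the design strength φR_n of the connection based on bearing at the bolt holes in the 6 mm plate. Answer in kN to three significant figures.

Per bolt r_n = 1.5 l_c t F_u ≤ 3.0 d t F_u; upper limit = 3.0 × 20 × 6 × 430 / 1000 = 154.8 kN.
Edge bolt: l_c = 35 − 22/2 = 24 mm → 1.5 × 24 × 6 × 430 / 1000 = 92.88 → r_n = 92.88 kN.
Interior bolts: l_c = 80 − 22 = 58 mm → 1.5 × 58 × 6 × 430 / 1000 = 224.5 → r_n = 154.8 kN.
R_n = 1 × 92.88 + 2 × 154.8 = 402.5 kN.
Design strength φR_n = 0.75 × 402.5 = 302 kN.

302 kN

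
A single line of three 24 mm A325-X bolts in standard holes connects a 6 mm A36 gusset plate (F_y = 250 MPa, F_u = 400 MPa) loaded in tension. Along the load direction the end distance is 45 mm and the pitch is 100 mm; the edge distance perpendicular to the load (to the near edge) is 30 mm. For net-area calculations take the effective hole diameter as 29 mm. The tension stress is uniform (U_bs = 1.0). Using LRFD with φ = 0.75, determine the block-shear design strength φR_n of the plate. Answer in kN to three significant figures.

193 kN

Shear plane L_v = 45 + 2·100 = 245 mm; A_gv = 245 × 6 = 1470 mm².
A_nv = (245 − 2.5·29) × 6 = 1035 mm².
A_nt = (30 − 0.5·29) × 6 = 93 mm².
0.6 F_u A_nv = 248.4 kN; 0.6 F_y A_gv = 220.5 kN → shear yielding governs the shear term.
R_n = 220.5 + 1.0 × 400 × 93 / 1000 = 257.7 kN.
Design strength φR_n = 0.75 × 257.7 = 193 kN.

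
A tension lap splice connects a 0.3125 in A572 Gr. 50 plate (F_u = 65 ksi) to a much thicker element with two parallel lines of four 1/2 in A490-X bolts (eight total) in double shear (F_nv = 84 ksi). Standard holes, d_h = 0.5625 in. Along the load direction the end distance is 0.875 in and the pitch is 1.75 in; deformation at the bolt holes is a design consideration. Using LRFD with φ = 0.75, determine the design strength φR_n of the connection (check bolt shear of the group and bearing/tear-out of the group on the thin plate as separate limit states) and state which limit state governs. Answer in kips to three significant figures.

131 kips (bearing governs)

Bolt shear: A_b = π·0.5²/4 = 0.1963 in²; R_n = 84 × 0.1963 × 8 × 2 = 263.9 kips → 0.75 × 263.9 = 198 kips.
Bearing (1.2 l_c t F_u ≤ 2.4 d t F_u): upper limit = 2.4·0.5·0.3125·65 = 24.38 kips.
  Edge l_c = 0.875 − 0.5625/2 = 0.5938 → r_n = 14.47 kips; interior l_c = 1.75 − 0.5625 = 1.188 → r_n = 24.38 kips.
  R_n,bearing = 2·14.47 + 6·24.38 = 175.2 kips → 0.75 × 175.2 = 131 kips.
Bearing governs: 131 kips.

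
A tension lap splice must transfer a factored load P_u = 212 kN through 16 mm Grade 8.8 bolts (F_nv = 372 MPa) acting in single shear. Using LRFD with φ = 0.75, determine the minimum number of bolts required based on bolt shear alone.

A_b = π·16²/4 = 201.1 mm².
Per-bolt design strength φR_n = 0.75 × 372 × 201.1 × 1 / 1000 = 56.1 kN.
n ≥ 212 / 56.1 = 3.779 → use 4 bolts.

4 bolts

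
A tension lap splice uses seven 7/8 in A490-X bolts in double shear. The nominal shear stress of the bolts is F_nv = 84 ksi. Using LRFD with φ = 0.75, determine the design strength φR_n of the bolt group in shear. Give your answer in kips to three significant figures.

A_b = π × 0.875² / 4 = 0.6013 in².
R_n = F_nv · A_b · n · n_s = 84 × 0.6013 × 7 × 2 = 707.2 kips.
Design strength φR_n = 0.75 × 707.2 = 530 kips.

530 kips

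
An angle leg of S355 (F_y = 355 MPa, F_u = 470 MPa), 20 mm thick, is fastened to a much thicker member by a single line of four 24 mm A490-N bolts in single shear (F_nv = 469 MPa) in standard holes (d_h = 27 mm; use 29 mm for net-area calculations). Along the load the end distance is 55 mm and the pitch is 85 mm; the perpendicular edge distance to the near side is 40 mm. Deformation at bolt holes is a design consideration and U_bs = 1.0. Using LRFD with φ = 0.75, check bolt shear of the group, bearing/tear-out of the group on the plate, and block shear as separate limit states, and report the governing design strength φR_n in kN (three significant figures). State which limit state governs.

637 kN (bolt shear governs)

Bolt shear: A_b = π·24²/4 = 452.4 mm²; R_n = 469 × 452.4 × 4 × 1 / 1000 = 848.7 kN → 0.75 × 848.7 = 637 kN.
Bearing: edge l_c = 41.5, r_n = 468.1 kN; interior l_c = 58, r_n = 541.4 kN; R_n = 468.1 + 3·541.4 = 2092 kN → 1570 kN.
Block shear: A_gv = 6200, A_nv = 4170, A_nt = 510 mm²; R_n = min(0.6F_uA_nv, 0.6F_yA_gv) + U_bs·F_u·A_nt = 1416 kN → 1060 kN.
Bolt shear governs: 637 kN.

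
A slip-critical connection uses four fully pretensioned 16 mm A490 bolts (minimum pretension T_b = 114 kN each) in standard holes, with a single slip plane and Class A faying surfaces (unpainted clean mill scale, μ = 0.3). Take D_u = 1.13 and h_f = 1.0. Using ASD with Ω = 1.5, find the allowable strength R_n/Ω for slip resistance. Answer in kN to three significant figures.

R_n = μ · D_u · h_f · T_b · n_s · n_b = 0.3 × 1.13 × 1.0 × 114 × 1 × 4 = 154.6 kN.
Allowable strength R_n/Ω = 154.6 / 1.5 = 103 kN.

103 kN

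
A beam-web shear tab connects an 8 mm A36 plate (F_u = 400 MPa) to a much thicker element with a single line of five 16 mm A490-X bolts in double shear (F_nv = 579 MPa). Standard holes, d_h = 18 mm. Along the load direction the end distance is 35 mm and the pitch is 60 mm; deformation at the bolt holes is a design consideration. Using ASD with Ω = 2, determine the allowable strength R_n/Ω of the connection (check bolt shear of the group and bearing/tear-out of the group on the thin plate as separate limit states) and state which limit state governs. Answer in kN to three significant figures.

Bolt shear: A_b = π·16²/4 = 201.1 mm²; R_n = 579 × 201.1 × 5 × 2 / 1000 = 1164 kN → 1164 / 2 = 582 kN.
Bearing (1.2 l_c t F_u ≤ 2.4 d t F_u): upper limit = 2.4·16·8·400 / 1000 = 122.9 kN.
  Edge l_c = 35 − 18/2 = 26 → r_n = 99.84 kN; interior l_c = 60 − 18 = 42 → r_n = 122.9 kN.
  R_n,bearing = 1·99.84 + 4·122.9 = 591.4 kN → 591.4 / 2 = 296 kN.
Bearing governs: 296 kN.

296 kN (bearing governs)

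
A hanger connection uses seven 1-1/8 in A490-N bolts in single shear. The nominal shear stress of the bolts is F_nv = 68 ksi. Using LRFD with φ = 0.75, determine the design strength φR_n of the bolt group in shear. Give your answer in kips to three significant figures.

A_b = π × 1.125² / 4 = 0.994 in².
R_n = F_nv · A_b · n · n_s = 68 × 0.994 × 7 × 1 = 473.2 kips.
Design strength φR_n = 0.75 × 473.2 = 355 kips.

355 kips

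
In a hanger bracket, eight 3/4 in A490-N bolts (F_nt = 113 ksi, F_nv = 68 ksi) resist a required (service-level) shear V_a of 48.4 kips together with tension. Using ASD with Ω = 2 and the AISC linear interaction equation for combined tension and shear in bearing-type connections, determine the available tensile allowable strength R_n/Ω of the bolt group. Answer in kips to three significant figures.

179 kips

A_b = π·0.75²/4 = 0.4418 in²; f_rv = 48.4 / (8 × 0.4418) = 13.69 ksi.
F'_nt = 1.3 F_nt − (Ω F_nt / F_nv) f_rv = 1.3·113 − (2·113/68)·13.69 = 101.4 ksi, capped at F_nt → F'_nt = 101.4 ksi.
R_n = F'_nt · A_b · n = 101.4 × 0.4418 × 8 = 358.3 kips.
Allowable strength R_n/Ω = 358.3 / 2 = 179 kips.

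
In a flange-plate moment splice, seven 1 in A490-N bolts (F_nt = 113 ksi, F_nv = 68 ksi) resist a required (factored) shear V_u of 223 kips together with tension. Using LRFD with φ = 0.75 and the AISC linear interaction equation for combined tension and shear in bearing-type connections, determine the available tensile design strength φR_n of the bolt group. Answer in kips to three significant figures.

235 kips

A_b = π·1²/4 = 0.7854 in²; f_rv = 223 / (7 × 0.7854) = 40.56 ksi.
F'_nt = 1.3 F_nt − (F_nt / φF_nv) f_rv = 1.3·113 − (113/(0.75·68))·40.56 = 57.03 ksi, capped at F_nt → F'_nt = 57.03 ksi.
R_n = F'_nt · A_b · n = 57.03 × 0.7854 × 7 = 313.5 kips.
Design strength φR_n = 0.75 × 313.5 = 235 kips.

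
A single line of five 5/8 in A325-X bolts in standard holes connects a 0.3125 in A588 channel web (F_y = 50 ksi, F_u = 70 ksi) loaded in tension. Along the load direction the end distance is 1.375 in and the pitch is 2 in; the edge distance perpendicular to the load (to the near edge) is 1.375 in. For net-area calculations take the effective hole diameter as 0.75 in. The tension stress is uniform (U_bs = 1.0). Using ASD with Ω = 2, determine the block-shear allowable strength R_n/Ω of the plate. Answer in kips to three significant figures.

50.3 kips

Shear plane L_v = 1.375 + 4·2 = 9.375 in; A_gv = 9.375 × 0.3125 = 2.93 in².
A_nv = (9.375 − 4.5·0.75) × 0.3125 = 1.875 in².
A_nt = (1.375 − 0.5·0.75) × 0.3125 = 0.3125 in².
0.6 F_u A_nv = 78.75 kips; 0.6 F_y A_gv = 87.89 kips → shear rupture governs the shear term.
R_n = 78.75 + 1.0 × 70 × 0.3125 = 100.6 kips.
Allowable strength R_n/Ω = 100.6 / 2 = 50.3 kips.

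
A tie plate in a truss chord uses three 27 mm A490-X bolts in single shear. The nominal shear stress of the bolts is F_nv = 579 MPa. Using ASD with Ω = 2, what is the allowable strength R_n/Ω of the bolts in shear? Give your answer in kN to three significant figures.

497 kN

A_b = π × 27² / 4 = 572.6 mm².
R_n = F_nv · A_b · n · n_s = 579 × 572.6 × 3 × 1 / 1000 = 994.5 kN.
Allowable strength R_n/Ω = 994.5 / 2 = 497 kN.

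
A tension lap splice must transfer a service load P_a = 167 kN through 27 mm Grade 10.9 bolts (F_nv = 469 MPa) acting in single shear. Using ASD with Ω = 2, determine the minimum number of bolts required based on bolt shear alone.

2 bolts

A_b = π·27²/4 = 572.6 mm².
Per-bolt allowable strength R_n/Ω = 469 × 572.6 × 1 / 1000 / 2 = 134.3 kN.
n ≥ 167 / 134.3 = 1.244 → use 2 bolts.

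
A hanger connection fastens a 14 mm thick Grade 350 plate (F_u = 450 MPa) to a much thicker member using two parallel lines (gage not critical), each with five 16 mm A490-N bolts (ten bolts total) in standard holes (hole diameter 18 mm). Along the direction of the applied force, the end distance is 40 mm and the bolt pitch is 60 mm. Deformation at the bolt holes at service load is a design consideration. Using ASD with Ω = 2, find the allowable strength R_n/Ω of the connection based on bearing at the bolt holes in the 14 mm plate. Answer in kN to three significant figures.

1200 kN

Per bolt r_n = 1.2 l_c t F_u ≤ 2.4 d t F_u; upper limit = 2.4 × 16 × 14 × 450 / 1000 = 241.9 kN.
Edge bolt: l_c = 40 − 18/2 = 31 mm → 1.2 × 31 × 14 × 450 / 1000 = 234.4 → r_n = 234.4 kN.
Interior bolts: l_c = 60 − 18 = 42 mm → 1.2 × 42 × 14 × 450 / 1000 = 317.5 → r_n = 241.9 kN.
R_n = 2 × 234.4 + 8 × 241.9 = 2404 kN.
Allowable strength R_n/Ω = 2404 / 2 = 1200 kN.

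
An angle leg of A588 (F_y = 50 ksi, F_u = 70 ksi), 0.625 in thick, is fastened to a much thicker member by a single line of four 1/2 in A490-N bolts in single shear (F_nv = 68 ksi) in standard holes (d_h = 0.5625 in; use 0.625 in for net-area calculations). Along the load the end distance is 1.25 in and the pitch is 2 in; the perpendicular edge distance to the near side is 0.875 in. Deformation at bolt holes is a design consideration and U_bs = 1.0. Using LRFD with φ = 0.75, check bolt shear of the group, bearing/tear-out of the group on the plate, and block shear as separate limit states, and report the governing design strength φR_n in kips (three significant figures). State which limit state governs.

40.1 kips (bolt shear governs)

Bolt shear: A_b = π·0.5²/4 = 0.1963 in²; R_n = 68 × 0.1963 × 4 × 1 = 53.41 kips → 0.75 × 53.41 = 40.1 kips.
Bearing: edge l_c = 0.9688, r_n = 50.86 kips; interior l_c = 1.438, r_n = 52.5 kips; R_n = 50.86 + 3·52.5 = 208.4 kips → 156 kips.
Block shear: A_gv = 4.531, A_nv = 3.164, A_nt = 0.3516 in²; R_n = min(0.6F_uA_nv, 0.6F_yA_gv) + U_bs·F_u·A_nt = 157.5 kips → 118 kips.
Bolt shear governs: 40.1 kips.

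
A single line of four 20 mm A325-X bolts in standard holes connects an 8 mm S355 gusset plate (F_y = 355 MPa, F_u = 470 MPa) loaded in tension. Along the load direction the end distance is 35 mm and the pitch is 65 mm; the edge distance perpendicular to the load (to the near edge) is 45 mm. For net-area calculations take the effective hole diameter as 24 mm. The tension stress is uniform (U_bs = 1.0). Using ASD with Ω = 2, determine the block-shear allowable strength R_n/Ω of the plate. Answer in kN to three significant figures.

Shear plane L_v = 35 + 3·65 = 230 mm; A_gv = 230 × 8 = 1840 mm².
A_nv = (230 − 3.5·24) × 8 = 1168 mm².
A_nt = (45 − 0.5·24) × 8 = 264 mm².
0.6 F_u A_nv = 329.4 kN; 0.6 F_y A_gv = 391.9 kN → shear rupture governs the shear term.
R_n = 329.4 + 1.0 × 470 × 264 / 1000 = 453.5 kN.
Allowable strength R_n/Ω = 453.5 / 2 = 227 kN.

227 kN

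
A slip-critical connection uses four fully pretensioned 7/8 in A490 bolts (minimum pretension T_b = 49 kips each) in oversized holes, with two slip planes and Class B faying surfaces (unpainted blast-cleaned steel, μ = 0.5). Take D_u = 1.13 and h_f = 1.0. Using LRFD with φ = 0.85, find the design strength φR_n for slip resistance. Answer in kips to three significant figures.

188 kips

R_n = μ · D_u · h_f · T_b · n_s · n_b = 0.5 × 1.13 × 1.0 × 49 × 2 × 4 = 221.5 kips.
Design strength φR_n = 0.85 × 221.5 = 188 kips.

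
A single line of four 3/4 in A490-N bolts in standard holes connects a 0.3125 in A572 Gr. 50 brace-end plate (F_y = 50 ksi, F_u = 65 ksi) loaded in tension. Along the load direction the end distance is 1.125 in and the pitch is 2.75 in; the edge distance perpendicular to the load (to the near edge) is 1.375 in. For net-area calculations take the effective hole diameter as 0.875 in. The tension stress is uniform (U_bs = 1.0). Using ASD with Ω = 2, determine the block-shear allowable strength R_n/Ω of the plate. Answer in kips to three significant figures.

Shear plane L_v = 1.125 + 3·2.75 = 9.375 in; A_gv = 9.375 × 0.3125 = 2.93 in².
A_nv = (9.375 − 3.5·0.875) × 0.3125 = 1.973 in².
A_nt = (1.375 − 0.5·0.875) × 0.3125 = 0.293 in².
0.6 F_u A_nv = 76.93 kips; 0.6 F_y A_gv = 87.89 kips → shear rupture governs the shear term.
R_n = 76.93 + 1.0 × 65 × 0.293 = 95.98 kips.
Allowable strength R_n/Ω = 95.98 / 2 = 48 kips.

48 kips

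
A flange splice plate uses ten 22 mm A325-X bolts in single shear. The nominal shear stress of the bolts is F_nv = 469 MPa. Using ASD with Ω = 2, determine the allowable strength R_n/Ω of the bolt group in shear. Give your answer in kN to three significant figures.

A_b = π × 22² / 4 = 380.1 mm².
R_n = F_nv · A_b · n · n_s = 469 × 380.1 × 10 × 1 / 1000 = 1783 kN.
Allowable strength R_n/Ω = 1783 / 2 = 891 kN.

891 kN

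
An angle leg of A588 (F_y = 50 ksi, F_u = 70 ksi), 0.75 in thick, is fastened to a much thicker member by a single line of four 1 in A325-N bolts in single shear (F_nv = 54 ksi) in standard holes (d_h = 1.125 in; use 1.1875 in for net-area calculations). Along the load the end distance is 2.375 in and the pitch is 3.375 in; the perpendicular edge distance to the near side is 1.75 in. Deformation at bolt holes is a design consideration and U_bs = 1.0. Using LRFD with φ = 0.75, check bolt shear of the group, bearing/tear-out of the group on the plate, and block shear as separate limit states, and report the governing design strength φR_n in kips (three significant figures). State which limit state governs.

127 kips (bolt shear governs)

Bolt shear: A_b = π·1²/4 = 0.7854 in²; R_n = 54 × 0.7854 × 4 × 1 = 169.6 kips → 0.75 × 169.6 = 127 kips.
Bearing: edge l_c = 1.812, r_n = 114.2 kips; interior l_c = 2.25, r_n = 126 kips; R_n = 114.2 + 3·126 = 492.2 kips → 369 kips.
Block shear: A_gv = 9.375, A_nv = 6.258, A_nt = 0.8672 in²; R_n = min(0.6F_uA_nv, 0.6F_yA_gv) + U_bs·F_u·A_nt = 323.5 kips → 243 kips.
Bolt shear governs: 127 kips.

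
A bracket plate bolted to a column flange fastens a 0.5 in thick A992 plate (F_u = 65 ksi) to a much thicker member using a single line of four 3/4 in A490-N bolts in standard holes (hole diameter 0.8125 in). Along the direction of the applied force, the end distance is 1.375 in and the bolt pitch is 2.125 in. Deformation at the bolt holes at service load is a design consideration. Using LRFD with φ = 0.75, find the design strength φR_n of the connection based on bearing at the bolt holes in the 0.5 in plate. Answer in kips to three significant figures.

144 kips

Per bolt r_n = 1.2 l_c t F_u ≤ 2.4 d t F_u; upper limit = 2.4 × 0.75 × 0.5 × 65 = 58.5 kips.
Edge bolt: l_c = 1.375 − 0.8125/2 = 0.9688 in → 1.2 × 0.9688 × 0.5 × 65 = 37.78 → r_n = 37.78 kips.
Interior bolts: l_c = 2.125 − 0.8125 = 1.312 in → 1.2 × 1.312 × 0.5 × 65 = 51.19 → r_n = 51.19 kips.
R_n = 1 × 37.78 + 3 × 51.19 = 191.3 kips.
Design strength φR_n = 0.75 × 191.3 = 144 kips.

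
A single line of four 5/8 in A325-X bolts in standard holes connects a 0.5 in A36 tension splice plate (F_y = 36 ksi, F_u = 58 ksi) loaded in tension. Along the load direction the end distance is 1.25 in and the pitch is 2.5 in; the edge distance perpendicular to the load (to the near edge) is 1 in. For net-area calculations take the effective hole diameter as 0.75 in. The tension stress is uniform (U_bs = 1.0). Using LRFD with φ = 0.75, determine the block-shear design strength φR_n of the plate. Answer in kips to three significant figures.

84.5 kips

Shear plane L_v = 1.25 + 3·2.5 = 8.75 in; A_gv = 8.75 × 0.5 = 4.375 in².
A_nv = (8.75 − 3.5·0.75) × 0.5 = 3.062 in².
A_nt = (1 − 0.5·0.75) × 0.5 = 0.3125 in².
0.6 F_u A_nv = 106.6 kips; 0.6 F_y A_gv = 94.5 kips → shear yielding governs the shear term.
R_n = 94.5 + 1.0 × 58 × 0.3125 = 112.6 kips.
Design strength φR_n = 0.75 × 112.6 = 84.5 kips.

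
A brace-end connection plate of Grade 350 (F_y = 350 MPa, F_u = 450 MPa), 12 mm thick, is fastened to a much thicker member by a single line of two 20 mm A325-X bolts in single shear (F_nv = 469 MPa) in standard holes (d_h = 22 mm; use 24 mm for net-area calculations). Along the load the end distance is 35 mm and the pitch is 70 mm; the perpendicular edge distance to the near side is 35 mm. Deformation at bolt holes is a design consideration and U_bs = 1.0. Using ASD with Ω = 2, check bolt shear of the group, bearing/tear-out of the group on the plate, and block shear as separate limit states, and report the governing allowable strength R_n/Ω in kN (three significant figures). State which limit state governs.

Bolt shear: A_b = π·20²/4 = 314.2 mm²; R_n = 469 × 314.2 × 2 × 1 / 1000 = 294.7 kN → 294.7 / 2 = 147 kN.
Bearing: edge l_c = 24, r_n = 155.5 kN; interior l_c = 48, r_n = 259.2 kN; R_n = 155.5 + 1·259.2 = 414.7 kN → 207 kN.
Block shear: A_gv = 1260, A_nv = 828, A_nt = 276 mm²; R_n = min(0.6F_uA_nv, 0.6F_yA_gv) + U_bs·F_u·A_nt = 347.8 kN → 174 kN.
Bolt shear governs: 147 kN.

147 kN (bolt shear governs)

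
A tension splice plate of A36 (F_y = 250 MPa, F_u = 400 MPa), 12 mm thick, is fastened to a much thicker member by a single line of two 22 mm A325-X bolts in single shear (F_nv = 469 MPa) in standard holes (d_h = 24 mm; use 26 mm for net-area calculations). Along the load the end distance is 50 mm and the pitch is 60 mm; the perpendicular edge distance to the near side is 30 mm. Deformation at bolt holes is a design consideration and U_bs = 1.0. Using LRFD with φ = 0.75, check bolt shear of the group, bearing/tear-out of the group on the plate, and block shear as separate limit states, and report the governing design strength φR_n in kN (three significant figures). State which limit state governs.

Bolt shear: A_b = π·22²/4 = 380.1 mm²; R_n = 469 × 380.1 × 2 × 1 / 1000 = 356.6 kN → 0.75 × 356.6 = 267 kN.
Bearing: edge l_c = 38, r_n = 218.9 kN; interior l_c = 36, r_n = 207.4 kN; R_n = 218.9 + 1·207.4 = 426.2 kN → 320 kN.
Block shear: A_gv = 1320, A_nv = 852, A_nt = 204 mm²; R_n = min(0.6F_uA_nv, 0.6F_yA_gv) + U_bs·F_u·A_nt = 279.6 kN → 210 kN.
Block shear governs: 210 kN.

210 kN (block shear governs)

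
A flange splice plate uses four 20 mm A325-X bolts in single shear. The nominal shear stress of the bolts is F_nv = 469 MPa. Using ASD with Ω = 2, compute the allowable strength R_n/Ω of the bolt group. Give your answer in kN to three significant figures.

A_b = π × 20² / 4 = 314.2 mm².
R_n = F_nv · A_b · n · n_s = 469 × 314.2 × 4 × 1 / 1000 = 589.4 kN.
Allowable strength R_n/Ω = 589.4 / 2 = 295 kN.

295 kN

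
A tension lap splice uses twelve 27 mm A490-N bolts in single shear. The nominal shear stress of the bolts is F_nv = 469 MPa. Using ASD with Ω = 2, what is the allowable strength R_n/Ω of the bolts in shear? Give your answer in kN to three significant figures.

A_b = π × 27² / 4 = 572.6 mm².
R_n = F_nv · A_b · n · n_s = 469 × 572.6 × 12 × 1 / 1000 = 3222 kN.
Allowable strength R_n/Ω = 3222 / 2 = 1610 kN.

1610 kN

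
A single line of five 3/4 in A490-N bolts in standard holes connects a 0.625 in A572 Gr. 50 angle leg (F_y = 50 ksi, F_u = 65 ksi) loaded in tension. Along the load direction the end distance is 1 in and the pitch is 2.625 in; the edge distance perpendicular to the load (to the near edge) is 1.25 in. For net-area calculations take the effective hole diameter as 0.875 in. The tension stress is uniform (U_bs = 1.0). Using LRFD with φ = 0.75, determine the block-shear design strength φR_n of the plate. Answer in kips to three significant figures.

Shear plane L_v = 1 + 4·2.625 = 11.5 in; A_gv = 11.5 × 0.625 = 7.188 in².
A_nv = (11.5 − 4.5·0.875) × 0.625 = 4.727 in².
A_nt = (1.25 − 0.5·0.875) × 0.625 = 0.5078 in².
0.6 F_u A_nv = 184.3 kips; 0.6 F_y A_gv = 215.6 kips → shear rupture governs the shear term.
R_n = 184.3 + 1.0 × 65 × 0.5078 = 217.3 kips.
Design strength φR_n = 0.75 × 217.3 = 163 kips.

163 kips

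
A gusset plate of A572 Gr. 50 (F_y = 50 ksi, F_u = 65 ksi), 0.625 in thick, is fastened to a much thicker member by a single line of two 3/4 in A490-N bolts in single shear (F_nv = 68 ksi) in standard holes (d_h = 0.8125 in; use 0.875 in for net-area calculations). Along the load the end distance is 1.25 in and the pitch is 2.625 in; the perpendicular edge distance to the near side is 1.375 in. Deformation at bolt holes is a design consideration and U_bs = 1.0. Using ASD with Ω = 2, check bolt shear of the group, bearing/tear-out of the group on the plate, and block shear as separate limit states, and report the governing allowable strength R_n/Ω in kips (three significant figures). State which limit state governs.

30 kips (bolt shear governs)

Bolt shear: A_b = π·0.75²/4 = 0.4418 in²; R_n = 68 × 0.4418 × 2 × 1 = 60.08 kips → 60.08 / 2 = 30 kips.
Bearing: edge l_c = 0.8438, r_n = 41.13 kips; interior l_c = 1.812, r_n = 73.12 kips; R_n = 41.13 + 1·73.12 = 114.3 kips → 57.1 kips.
Block shear: A_gv = 2.422, A_nv = 1.602, A_nt = 0.5859 in²; R_n = min(0.6F_uA_nv, 0.6F_yA_gv) + U_bs·F_u·A_nt = 100.5 kips → 50.3 kips.
Bolt shear governs: 30 kips.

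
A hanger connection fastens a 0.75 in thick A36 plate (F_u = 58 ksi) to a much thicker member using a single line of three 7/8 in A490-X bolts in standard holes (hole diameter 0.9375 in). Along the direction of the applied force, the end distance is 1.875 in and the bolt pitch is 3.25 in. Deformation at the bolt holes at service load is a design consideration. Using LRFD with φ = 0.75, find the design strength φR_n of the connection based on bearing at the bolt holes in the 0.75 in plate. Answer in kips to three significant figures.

Per bolt r_n = 1.2 l_c t F_u ≤ 2.4 d t F_u; upper limit = 2.4 × 0.875 × 0.75 × 58 = 91.35 kips.
Edge bolt: l_c = 1.875 − 0.9375/2 = 1.406 in → 1.2 × 1.406 × 0.75 × 58 = 73.41 → r_n = 73.41 kips.
Interior bolts: l_c = 3.25 − 0.9375 = 2.312 in → 1.2 × 2.312 × 0.75 × 58 = 120.7 → r_n = 91.35 kips.
R_n = 1 × 73.41 + 2 × 91.35 = 256.1 kips.
Design strength φR_n = 0.75 × 256.1 = 192 kips.

192 kips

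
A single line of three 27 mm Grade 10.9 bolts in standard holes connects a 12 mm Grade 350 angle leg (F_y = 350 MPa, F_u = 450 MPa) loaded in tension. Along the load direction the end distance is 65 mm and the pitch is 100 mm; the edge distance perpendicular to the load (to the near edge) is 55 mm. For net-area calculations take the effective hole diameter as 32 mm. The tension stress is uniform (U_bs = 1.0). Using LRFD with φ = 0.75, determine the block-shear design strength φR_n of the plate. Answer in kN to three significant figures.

608 kN

Shear plane L_v = 65 + 2·100 = 265 mm; A_gv = 265 × 12 = 3180 mm².
A_nv = (265 − 2.5·32) × 12 = 2220 mm².
A_nt = (55 − 0.5·32) × 12 = 468 mm².
0.6 F_u A_nv = 599.4 kN; 0.6 F_y A_gv = 667.8 kN → shear rupture governs the shear term.
R_n = 599.4 + 1.0 × 450 × 468 / 1000 = 810 kN.
Design strength φR_n = 0.75 × 810 = 608 kN.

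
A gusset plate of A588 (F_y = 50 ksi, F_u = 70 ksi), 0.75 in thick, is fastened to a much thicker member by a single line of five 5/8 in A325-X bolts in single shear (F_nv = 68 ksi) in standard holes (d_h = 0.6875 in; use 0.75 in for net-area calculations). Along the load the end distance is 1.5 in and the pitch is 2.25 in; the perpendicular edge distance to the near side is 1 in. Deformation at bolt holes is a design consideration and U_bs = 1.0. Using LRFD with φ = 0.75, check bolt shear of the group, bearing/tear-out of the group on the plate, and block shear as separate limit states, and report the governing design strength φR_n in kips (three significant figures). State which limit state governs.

Bolt shear: A_b = π·0.625²/4 = 0.3068 in²; R_n = 68 × 0.3068 × 5 × 1 = 104.3 kips → 0.75 × 104.3 = 78.2 kips.
Bearing: edge l_c = 1.156, r_n = 72.84 kips; interior l_c = 1.562, r_n = 78.75 kips; R_n = 72.84 + 4·78.75 = 387.8 kips → 291 kips.
Block shear: A_gv = 7.875, A_nv = 5.344, A_nt = 0.4688 in²; R_n = min(0.6F_uA_nv, 0.6F_yA_gv) + U_bs·F_u·A_nt = 257.2 kips → 193 kips.
Bolt shear governs: 78.2 kips.

78.2 kips (bolt shear governs)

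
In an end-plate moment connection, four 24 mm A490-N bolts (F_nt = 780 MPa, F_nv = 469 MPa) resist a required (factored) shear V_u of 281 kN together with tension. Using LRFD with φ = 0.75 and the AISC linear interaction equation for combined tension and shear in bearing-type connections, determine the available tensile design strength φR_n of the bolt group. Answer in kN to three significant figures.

A_b = π·24²/4 = 452.4 mm²; f_rv = 281 × 1000 / (4 × 452.4) = 155.3 MPa.
F'_nt = 1.3 F_nt − (F_nt / φF_nv) f_rv = 1.3·780 − (780/(0.75·469))·155.3 = 669.7 MPa, capped at F_nt → F'_nt = 669.7 MPa.
R_n = F'_nt · A_b · n = 669.7 × 452.4 × 4 / 1000 = 1212 kN.
Design strength φR_n = 0.75 × 1212 = 909 kN.

909 kN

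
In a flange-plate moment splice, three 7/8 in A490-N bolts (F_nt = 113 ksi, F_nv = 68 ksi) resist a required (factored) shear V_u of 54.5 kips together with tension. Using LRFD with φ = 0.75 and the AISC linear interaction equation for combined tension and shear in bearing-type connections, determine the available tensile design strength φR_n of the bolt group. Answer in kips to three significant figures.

A_b = π·0.875²/4 = 0.6013 in²; f_rv = 54.5 / (3 × 0.6013) = 30.21 ksi.
F'_nt = 1.3 F_nt − (F_nt / φF_nv) f_rv = 1.3·113 − (113/(0.75·68))·30.21 = 79.96 ksi, capped at F_nt → F'_nt = 79.96 ksi.
R_n = F'_nt · A_b · n = 79.96 × 0.6013 × 3 = 144.2 kips.
Design strength φR_n = 0.75 × 144.2 = 108 kips.

108 kips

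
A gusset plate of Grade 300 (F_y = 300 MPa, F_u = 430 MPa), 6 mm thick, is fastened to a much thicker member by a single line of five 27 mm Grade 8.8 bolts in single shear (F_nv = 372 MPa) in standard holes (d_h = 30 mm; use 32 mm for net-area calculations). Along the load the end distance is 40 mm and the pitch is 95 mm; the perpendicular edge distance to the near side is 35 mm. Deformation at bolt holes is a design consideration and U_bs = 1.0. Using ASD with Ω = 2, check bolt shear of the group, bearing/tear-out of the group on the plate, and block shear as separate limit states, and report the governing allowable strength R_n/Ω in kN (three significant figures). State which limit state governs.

Bolt shear: A_b = π·27²/4 = 572.6 mm²; R_n = 372 × 572.6 × 5 × 1 / 1000 = 1065 kN → 1065 / 2 = 532 kN.
Bearing: edge l_c = 25, r_n = 77.4 kN; interior l_c = 65, r_n = 167.2 kN; R_n = 77.4 + 4·167.2 = 746.1 kN → 373 kN.
Block shear: A_gv = 2520, A_nv = 1656, A_nt = 114 mm²; R_n = min(0.6F_uA_nv, 0.6F_yA_gv) + U_bs·F_u·A_nt = 476.3 kN → 238 kN.
Block shear governs: 238 kN.

238 kN (block shear governs)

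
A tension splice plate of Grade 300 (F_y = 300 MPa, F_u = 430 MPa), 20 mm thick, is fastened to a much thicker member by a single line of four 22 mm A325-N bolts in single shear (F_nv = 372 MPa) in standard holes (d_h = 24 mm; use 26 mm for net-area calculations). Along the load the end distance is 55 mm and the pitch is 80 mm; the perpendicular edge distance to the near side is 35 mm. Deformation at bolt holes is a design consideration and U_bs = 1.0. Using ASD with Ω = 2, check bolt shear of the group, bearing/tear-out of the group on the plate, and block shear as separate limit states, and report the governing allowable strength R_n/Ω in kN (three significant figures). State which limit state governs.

283 kN (bolt shear governs)

Bolt shear: A_b = π·22²/4 = 380.1 mm²; R_n = 372 × 380.1 × 4 × 1 / 1000 = 565.6 kN → 565.6 / 2 = 283 kN.
Bearing: edge l_c = 43, r_n = 443.8 kN; interior l_c = 56, r_n = 454.1 kN; R_n = 443.8 + 3·454.1 = 1806 kN → 903 kN.
Block shear: A_gv = 5900, A_nv = 4080, A_nt = 440 mm²; R_n = min(0.6F_uA_nv, 0.6F_yA_gv) + U_bs·F_u·A_nt = 1242 kN → 621 kN.
Bolt shear governs: 283 kN.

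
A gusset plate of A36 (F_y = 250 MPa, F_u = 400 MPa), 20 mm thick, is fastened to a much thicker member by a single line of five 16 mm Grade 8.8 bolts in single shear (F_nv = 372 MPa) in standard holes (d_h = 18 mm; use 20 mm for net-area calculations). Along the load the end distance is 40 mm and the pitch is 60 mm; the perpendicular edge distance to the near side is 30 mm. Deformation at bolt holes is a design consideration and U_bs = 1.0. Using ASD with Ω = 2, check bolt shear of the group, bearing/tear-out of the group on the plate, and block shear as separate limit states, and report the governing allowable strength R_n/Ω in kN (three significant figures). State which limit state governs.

187 kN (bolt shear governs)

Bolt shear: A_b = π·16²/4 = 201.1 mm²; R_n = 372 × 201.1 × 5 × 1 / 1000 = 374 kN → 374 / 2 = 187 kN.
Bearing: edge l_c = 31, r_n = 297.6 kN; interior l_c = 42, r_n = 307.2 kN; R_n = 297.6 + 4·307.2 = 1526 kN → 763 kN.
Block shear: A_gv = 5600, A_nv = 3800, A_nt = 400 mm²; R_n = min(0.6F_uA_nv, 0.6F_yA_gv) + U_bs·F_u·A_nt = 1000 kN → 500 kN.
Bolt shear governs: 187 kN.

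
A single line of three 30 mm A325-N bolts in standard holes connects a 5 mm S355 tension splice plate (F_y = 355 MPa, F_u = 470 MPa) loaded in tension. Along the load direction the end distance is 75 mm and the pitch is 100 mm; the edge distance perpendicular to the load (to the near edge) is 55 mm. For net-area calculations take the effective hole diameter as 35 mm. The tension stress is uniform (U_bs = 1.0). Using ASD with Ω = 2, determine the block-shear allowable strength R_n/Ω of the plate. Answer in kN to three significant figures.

Shear plane L_v = 75 + 2·100 = 275 mm; A_gv = 275 × 5 = 1375 mm².
A_nv = (275 − 2.5·35) × 5 = 937.5 mm².
A_nt = (55 − 0.5·35) × 5 = 187.5 mm².
0.6 F_u A_nv = 264.4 kN; 0.6 F_y A_gv = 292.9 kN → shear rupture governs the shear term.
R_n = 264.4 + 1.0 × 470 × 187.5 / 1000 = 352.5 kN.
Allowable strength R_n/Ω = 352.5 / 2 = 176 kN.

176 kN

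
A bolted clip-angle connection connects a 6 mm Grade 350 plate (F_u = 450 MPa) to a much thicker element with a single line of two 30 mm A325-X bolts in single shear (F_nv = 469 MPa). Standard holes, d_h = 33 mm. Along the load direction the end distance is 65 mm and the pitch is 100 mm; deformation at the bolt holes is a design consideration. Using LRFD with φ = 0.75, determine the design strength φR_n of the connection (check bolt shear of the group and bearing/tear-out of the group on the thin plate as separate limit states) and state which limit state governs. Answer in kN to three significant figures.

Bolt shear: A_b = π·30²/4 = 706.9 mm²; R_n = 469 × 706.9 × 2 × 1 / 1000 = 663 kN → 0.75 × 663 = 497 kN.
Bearing (1.2 l_c t F_u ≤ 2.4 d t F_u): upper limit = 2.4·30·6·450 / 1000 = 194.4 kN.
  Edge l_c = 65 − 33/2 = 48.5 → r_n = 157.1 kN; interior l_c = 100 − 33 = 67 → r_n = 194.4 kN.
  R_n,bearing = 1·157.1 + 1·194.4 = 351.5 kN → 0.75 × 351.5 = 264 kN.
Bearing governs: 264 kN.

264 kN (bearing governs)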